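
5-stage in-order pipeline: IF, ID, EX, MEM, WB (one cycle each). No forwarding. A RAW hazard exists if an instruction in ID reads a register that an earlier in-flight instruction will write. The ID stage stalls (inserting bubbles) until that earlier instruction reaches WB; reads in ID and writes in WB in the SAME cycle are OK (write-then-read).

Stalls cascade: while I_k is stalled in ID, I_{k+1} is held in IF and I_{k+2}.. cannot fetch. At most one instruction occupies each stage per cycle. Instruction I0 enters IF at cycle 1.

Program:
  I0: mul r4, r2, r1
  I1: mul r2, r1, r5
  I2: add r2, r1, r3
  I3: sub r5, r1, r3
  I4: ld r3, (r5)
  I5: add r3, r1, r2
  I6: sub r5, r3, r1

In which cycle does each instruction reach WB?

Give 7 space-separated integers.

I0 mul r4 <- r2,r1: IF@1 ID@2 stall=0 (-) EX@3 MEM@4 WB@5
I1 mul r2 <- r1,r5: IF@2 ID@3 stall=0 (-) EX@4 MEM@5 WB@6
I2 add r2 <- r1,r3: IF@3 ID@4 stall=0 (-) EX@5 MEM@6 WB@7
I3 sub r5 <- r1,r3: IF@4 ID@5 stall=0 (-) EX@6 MEM@7 WB@8
I4 ld r3 <- r5: IF@5 ID@6 stall=2 (RAW on I3.r5 (WB@8)) EX@9 MEM@10 WB@11
I5 add r3 <- r1,r2: IF@6 ID@9 stall=0 (-) EX@10 MEM@11 WB@12
I6 sub r5 <- r3,r1: IF@9 ID@10 stall=2 (RAW on I5.r3 (WB@12)) EX@13 MEM@14 WB@15

Answer: 5 6 7 8 11 12 15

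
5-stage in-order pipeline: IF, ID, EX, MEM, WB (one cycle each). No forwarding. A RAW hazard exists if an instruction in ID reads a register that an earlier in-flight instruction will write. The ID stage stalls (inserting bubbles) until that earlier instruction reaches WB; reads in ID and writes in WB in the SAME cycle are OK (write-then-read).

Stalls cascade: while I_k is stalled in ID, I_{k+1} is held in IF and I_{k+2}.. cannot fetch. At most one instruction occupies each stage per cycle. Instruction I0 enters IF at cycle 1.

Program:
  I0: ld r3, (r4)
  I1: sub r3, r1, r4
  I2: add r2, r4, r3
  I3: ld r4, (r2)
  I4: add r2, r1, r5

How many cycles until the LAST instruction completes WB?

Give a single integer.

Answer: 13

Derivation:
I0 ld r3 <- r4: IF@1 ID@2 stall=0 (-) EX@3 MEM@4 WB@5
I1 sub r3 <- r1,r4: IF@2 ID@3 stall=0 (-) EX@4 MEM@5 WB@6
I2 add r2 <- r4,r3: IF@3 ID@4 stall=2 (RAW on I1.r3 (WB@6)) EX@7 MEM@8 WB@9
I3 ld r4 <- r2: IF@4 ID@7 stall=2 (RAW on I2.r2 (WB@9)) EX@10 MEM@11 WB@12
I4 add r2 <- r1,r5: IF@7 ID@10 stall=0 (-) EX@11 MEM@12 WB@13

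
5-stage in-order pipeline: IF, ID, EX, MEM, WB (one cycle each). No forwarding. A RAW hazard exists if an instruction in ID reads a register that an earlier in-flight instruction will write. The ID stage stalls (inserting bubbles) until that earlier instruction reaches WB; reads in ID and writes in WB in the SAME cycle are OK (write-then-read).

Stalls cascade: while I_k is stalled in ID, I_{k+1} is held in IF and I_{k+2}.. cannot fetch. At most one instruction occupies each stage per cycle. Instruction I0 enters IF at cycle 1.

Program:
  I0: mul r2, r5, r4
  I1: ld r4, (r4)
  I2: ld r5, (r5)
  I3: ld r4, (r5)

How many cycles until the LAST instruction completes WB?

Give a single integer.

Answer: 10

Derivation:
I0 mul r2 <- r5,r4: IF@1 ID@2 stall=0 (-) EX@3 MEM@4 WB@5
I1 ld r4 <- r4: IF@2 ID@3 stall=0 (-) EX@4 MEM@5 WB@6
I2 ld r5 <- r5: IF@3 ID@4 stall=0 (-) EX@5 MEM@6 WB@7
I3 ld r4 <- r5: IF@4 ID@5 stall=2 (RAW on I2.r5 (WB@7)) EX@8 MEM@9 WB@10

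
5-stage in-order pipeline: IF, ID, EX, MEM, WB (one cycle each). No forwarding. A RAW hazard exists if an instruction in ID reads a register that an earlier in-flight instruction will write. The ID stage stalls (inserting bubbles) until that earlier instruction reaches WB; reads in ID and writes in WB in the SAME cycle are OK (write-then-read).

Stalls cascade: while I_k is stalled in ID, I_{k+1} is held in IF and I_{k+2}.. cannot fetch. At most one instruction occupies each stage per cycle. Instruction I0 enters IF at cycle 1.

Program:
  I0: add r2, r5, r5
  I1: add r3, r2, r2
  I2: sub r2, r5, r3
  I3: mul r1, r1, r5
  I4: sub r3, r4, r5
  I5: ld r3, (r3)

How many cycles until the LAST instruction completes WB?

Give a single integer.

Answer: 16

Derivation:
I0 add r2 <- r5,r5: IF@1 ID@2 stall=0 (-) EX@3 MEM@4 WB@5
I1 add r3 <- r2,r2: IF@2 ID@3 stall=2 (RAW on I0.r2 (WB@5)) EX@6 MEM@7 WB@8
I2 sub r2 <- r5,r3: IF@3 ID@6 stall=2 (RAW on I1.r3 (WB@8)) EX@9 MEM@10 WB@11
I3 mul r1 <- r1,r5: IF@6 ID@9 stall=0 (-) EX@10 MEM@11 WB@12
I4 sub r3 <- r4,r5: IF@9 ID@10 stall=0 (-) EX@11 MEM@12 WB@13
I5 ld r3 <- r3: IF@10 ID@11 stall=2 (RAW on I4.r3 (WB@13)) EX@14 MEM@15 WB@16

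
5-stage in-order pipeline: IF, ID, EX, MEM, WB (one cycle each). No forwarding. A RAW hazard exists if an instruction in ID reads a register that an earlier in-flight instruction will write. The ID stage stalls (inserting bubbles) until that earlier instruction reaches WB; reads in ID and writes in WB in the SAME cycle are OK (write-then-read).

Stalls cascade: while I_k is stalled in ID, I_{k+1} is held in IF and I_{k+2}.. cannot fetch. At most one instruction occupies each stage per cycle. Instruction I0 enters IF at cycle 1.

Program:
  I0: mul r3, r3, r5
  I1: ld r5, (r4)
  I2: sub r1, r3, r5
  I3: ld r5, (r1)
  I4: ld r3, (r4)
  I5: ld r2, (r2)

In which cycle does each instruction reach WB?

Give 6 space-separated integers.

I0 mul r3 <- r3,r5: IF@1 ID@2 stall=0 (-) EX@3 MEM@4 WB@5
I1 ld r5 <- r4: IF@2 ID@3 stall=0 (-) EX@4 MEM@5 WB@6
I2 sub r1 <- r3,r5: IF@3 ID@4 stall=2 (RAW on I1.r5 (WB@6)) EX@7 MEM@8 WB@9
I3 ld r5 <- r1: IF@4 ID@7 stall=2 (RAW on I2.r1 (WB@9)) EX@10 MEM@11 WB@12
I4 ld r3 <- r4: IF@7 ID@10 stall=0 (-) EX@11 MEM@12 WB@13
I5 ld r2 <- r2: IF@10 ID@11 stall=0 (-) EX@12 MEM@13 WB@14

Answer: 5 6 9 12 13 14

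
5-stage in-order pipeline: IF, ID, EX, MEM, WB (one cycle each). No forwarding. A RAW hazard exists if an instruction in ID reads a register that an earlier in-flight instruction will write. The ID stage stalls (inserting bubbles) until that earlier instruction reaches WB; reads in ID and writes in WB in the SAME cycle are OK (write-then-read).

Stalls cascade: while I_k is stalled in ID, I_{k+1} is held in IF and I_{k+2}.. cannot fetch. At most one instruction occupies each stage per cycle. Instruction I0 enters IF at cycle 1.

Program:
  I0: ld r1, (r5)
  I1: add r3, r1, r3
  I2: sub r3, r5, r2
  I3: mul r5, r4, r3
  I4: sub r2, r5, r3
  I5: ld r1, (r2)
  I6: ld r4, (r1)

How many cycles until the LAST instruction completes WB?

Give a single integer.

I0 ld r1 <- r5: IF@1 ID@2 stall=0 (-) EX@3 MEM@4 WB@5
I1 add r3 <- r1,r3: IF@2 ID@3 stall=2 (RAW on I0.r1 (WB@5)) EX@6 MEM@7 WB@8
I2 sub r3 <- r5,r2: IF@3 ID@6 stall=0 (-) EX@7 MEM@8 WB@9
I3 mul r5 <- r4,r3: IF@6 ID@7 stall=2 (RAW on I2.r3 (WB@9)) EX@10 MEM@11 WB@12
I4 sub r2 <- r5,r3: IF@7 ID@10 stall=2 (RAW on I3.r5 (WB@12)) EX@13 MEM@14 WB@15
I5 ld r1 <- r2: IF@10 ID@13 stall=2 (RAW on I4.r2 (WB@15)) EX@16 MEM@17 WB@18
I6 ld r4 <- r1: IF@13 ID@16 stall=2 (RAW on I5.r1 (WB@18)) EX@19 MEM@20 WB@21

Answer: 21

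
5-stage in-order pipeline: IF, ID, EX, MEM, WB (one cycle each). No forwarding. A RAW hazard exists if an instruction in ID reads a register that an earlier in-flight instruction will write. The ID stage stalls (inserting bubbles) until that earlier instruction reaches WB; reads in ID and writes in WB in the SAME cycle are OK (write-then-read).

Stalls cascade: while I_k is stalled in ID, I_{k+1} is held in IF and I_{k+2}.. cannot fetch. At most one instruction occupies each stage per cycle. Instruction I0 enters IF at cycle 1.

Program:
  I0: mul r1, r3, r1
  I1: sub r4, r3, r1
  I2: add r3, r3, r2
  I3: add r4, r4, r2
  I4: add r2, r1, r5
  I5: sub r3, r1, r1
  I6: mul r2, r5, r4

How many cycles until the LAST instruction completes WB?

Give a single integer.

Answer: 14

Derivation:
I0 mul r1 <- r3,r1: IF@1 ID@2 stall=0 (-) EX@3 MEM@4 WB@5
I1 sub r4 <- r3,r1: IF@2 ID@3 stall=2 (RAW on I0.r1 (WB@5)) EX@6 MEM@7 WB@8
I2 add r3 <- r3,r2: IF@3 ID@6 stall=0 (-) EX@7 MEM@8 WB@9
I3 add r4 <- r4,r2: IF@6 ID@7 stall=1 (RAW on I1.r4 (WB@8)) EX@9 MEM@10 WB@11
I4 add r2 <- r1,r5: IF@7 ID@9 stall=0 (-) EX@10 MEM@11 WB@12
I5 sub r3 <- r1,r1: IF@9 ID@10 stall=0 (-) EX@11 MEM@12 WB@13
I6 mul r2 <- r5,r4: IF@10 ID@11 stall=0 (-) EX@12 MEM@13 WB@14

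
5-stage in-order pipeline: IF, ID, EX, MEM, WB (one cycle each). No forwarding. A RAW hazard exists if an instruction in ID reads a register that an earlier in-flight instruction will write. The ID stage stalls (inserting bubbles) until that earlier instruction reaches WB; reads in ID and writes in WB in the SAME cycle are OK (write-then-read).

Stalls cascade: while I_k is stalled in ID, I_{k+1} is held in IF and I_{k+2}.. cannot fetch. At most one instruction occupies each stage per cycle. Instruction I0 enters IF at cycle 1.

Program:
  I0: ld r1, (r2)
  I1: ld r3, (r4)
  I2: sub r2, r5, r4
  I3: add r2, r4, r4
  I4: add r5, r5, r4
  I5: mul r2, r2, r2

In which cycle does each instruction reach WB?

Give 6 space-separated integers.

I0 ld r1 <- r2: IF@1 ID@2 stall=0 (-) EX@3 MEM@4 WB@5
I1 ld r3 <- r4: IF@2 ID@3 stall=0 (-) EX@4 MEM@5 WB@6
I2 sub r2 <- r5,r4: IF@3 ID@4 stall=0 (-) EX@5 MEM@6 WB@7
I3 add r2 <- r4,r4: IF@4 ID@5 stall=0 (-) EX@6 MEM@7 WB@8
I4 add r5 <- r5,r4: IF@5 ID@6 stall=0 (-) EX@7 MEM@8 WB@9
I5 mul r2 <- r2,r2: IF@6 ID@7 stall=1 (RAW on I3.r2 (WB@8)) EX@9 MEM@10 WB@11

Answer: 5 6 7 8 9 11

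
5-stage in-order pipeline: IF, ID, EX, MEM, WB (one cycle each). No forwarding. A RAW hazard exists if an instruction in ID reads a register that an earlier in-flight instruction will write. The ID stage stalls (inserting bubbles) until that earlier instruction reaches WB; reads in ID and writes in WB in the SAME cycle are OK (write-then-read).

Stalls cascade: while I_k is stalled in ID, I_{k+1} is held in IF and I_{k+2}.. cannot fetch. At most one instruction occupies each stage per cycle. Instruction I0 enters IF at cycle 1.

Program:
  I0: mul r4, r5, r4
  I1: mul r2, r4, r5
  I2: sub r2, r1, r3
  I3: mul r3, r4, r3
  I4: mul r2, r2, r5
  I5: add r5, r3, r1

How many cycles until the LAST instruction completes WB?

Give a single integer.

I0 mul r4 <- r5,r4: IF@1 ID@2 stall=0 (-) EX@3 MEM@4 WB@5
I1 mul r2 <- r4,r5: IF@2 ID@3 stall=2 (RAW on I0.r4 (WB@5)) EX@6 MEM@7 WB@8
I2 sub r2 <- r1,r3: IF@3 ID@6 stall=0 (-) EX@7 MEM@8 WB@9
I3 mul r3 <- r4,r3: IF@6 ID@7 stall=0 (-) EX@8 MEM@9 WB@10
I4 mul r2 <- r2,r5: IF@7 ID@8 stall=1 (RAW on I2.r2 (WB@9)) EX@10 MEM@11 WB@12
I5 add r5 <- r3,r1: IF@8 ID@10 stall=0 (-) EX@11 MEM@12 WB@13

Answer: 13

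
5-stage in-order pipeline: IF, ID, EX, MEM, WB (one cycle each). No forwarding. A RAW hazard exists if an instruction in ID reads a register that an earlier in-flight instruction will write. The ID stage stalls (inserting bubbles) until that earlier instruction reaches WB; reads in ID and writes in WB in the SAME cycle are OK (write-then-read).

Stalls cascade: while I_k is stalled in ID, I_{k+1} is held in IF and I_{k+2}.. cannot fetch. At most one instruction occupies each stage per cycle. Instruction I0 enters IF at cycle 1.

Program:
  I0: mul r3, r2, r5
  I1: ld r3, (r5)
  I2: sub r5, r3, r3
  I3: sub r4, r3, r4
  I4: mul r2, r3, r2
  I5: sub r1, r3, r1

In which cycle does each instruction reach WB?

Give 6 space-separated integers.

I0 mul r3 <- r2,r5: IF@1 ID@2 stall=0 (-) EX@3 MEM@4 WB@5
I1 ld r3 <- r5: IF@2 ID@3 stall=0 (-) EX@4 MEM@5 WB@6
I2 sub r5 <- r3,r3: IF@3 ID@4 stall=2 (RAW on I1.r3 (WB@6)) EX@7 MEM@8 WB@9
I3 sub r4 <- r3,r4: IF@4 ID@7 stall=0 (-) EX@8 MEM@9 WB@10
I4 mul r2 <- r3,r2: IF@7 ID@8 stall=0 (-) EX@9 MEM@10 WB@11
I5 sub r1 <- r3,r1: IF@8 ID@9 stall=0 (-) EX@10 MEM@11 WB@12

Answer: 5 6 9 10 11 12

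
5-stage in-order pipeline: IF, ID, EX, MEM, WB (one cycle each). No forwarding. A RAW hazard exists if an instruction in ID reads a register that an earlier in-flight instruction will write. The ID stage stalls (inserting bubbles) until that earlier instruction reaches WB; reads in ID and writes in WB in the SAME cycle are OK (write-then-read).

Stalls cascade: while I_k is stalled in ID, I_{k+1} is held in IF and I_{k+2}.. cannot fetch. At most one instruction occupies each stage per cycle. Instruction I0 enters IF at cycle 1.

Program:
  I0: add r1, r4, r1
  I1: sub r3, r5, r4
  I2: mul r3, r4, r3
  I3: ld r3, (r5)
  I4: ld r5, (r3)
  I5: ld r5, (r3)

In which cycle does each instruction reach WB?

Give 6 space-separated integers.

Answer: 5 6 9 10 13 14

Derivation:
I0 add r1 <- r4,r1: IF@1 ID@2 stall=0 (-) EX@3 MEM@4 WB@5
I1 sub r3 <- r5,r4: IF@2 ID@3 stall=0 (-) EX@4 MEM@5 WB@6
I2 mul r3 <- r4,r3: IF@3 ID@4 stall=2 (RAW on I1.r3 (WB@6)) EX@7 MEM@8 WB@9
I3 ld r3 <- r5: IF@4 ID@7 stall=0 (-) EX@8 MEM@9 WB@10
I4 ld r5 <- r3: IF@7 ID@8 stall=2 (RAW on I3.r3 (WB@10)) EX@11 MEM@12 WB@13
I5 ld r5 <- r3: IF@8 ID@11 stall=0 (-) EX@12 MEM@13 WB@14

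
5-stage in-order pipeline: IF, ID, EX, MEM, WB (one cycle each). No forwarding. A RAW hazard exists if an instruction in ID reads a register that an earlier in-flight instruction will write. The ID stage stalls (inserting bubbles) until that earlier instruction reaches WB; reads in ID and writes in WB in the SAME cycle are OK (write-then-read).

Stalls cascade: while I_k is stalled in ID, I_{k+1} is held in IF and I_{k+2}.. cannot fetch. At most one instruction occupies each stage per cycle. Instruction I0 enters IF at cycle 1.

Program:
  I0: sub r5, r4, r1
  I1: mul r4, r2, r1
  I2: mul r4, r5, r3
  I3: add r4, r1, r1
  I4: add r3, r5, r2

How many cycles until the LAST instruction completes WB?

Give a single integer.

I0 sub r5 <- r4,r1: IF@1 ID@2 stall=0 (-) EX@3 MEM@4 WB@5
I1 mul r4 <- r2,r1: IF@2 ID@3 stall=0 (-) EX@4 MEM@5 WB@6
I2 mul r4 <- r5,r3: IF@3 ID@4 stall=1 (RAW on I0.r5 (WB@5)) EX@6 MEM@7 WB@8
I3 add r4 <- r1,r1: IF@4 ID@6 stall=0 (-) EX@7 MEM@8 WB@9
I4 add r3 <- r5,r2: IF@6 ID@7 stall=0 (-) EX@8 MEM@9 WB@10

Answer: 10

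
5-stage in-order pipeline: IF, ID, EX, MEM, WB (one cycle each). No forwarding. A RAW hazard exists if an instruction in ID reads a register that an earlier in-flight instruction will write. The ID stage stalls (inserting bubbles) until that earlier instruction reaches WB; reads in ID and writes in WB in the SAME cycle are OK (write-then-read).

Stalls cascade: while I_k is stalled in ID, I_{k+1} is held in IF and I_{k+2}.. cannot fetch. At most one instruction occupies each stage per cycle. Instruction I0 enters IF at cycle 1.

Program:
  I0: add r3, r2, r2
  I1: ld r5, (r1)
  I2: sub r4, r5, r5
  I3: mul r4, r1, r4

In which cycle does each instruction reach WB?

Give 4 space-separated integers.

Answer: 5 6 9 12

Derivation:
I0 add r3 <- r2,r2: IF@1 ID@2 stall=0 (-) EX@3 MEM@4 WB@5
I1 ld r5 <- r1: IF@2 ID@3 stall=0 (-) EX@4 MEM@5 WB@6
I2 sub r4 <- r5,r5: IF@3 ID@4 stall=2 (RAW on I1.r5 (WB@6)) EX@7 MEM@8 WB@9
I3 mul r4 <- r1,r4: IF@4 ID@7 stall=2 (RAW on I2.r4 (WB@9)) EX@10 MEM@11 WB@12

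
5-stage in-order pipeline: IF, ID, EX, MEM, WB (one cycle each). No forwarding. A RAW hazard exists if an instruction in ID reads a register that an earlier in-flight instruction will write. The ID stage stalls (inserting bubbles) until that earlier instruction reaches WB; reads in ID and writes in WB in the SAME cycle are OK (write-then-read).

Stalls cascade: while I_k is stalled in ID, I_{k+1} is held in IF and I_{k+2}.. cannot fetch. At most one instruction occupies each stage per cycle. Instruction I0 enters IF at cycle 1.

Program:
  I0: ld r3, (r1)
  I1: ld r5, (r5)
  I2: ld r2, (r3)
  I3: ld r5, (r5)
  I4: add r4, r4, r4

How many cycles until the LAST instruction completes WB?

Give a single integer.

I0 ld r3 <- r1: IF@1 ID@2 stall=0 (-) EX@3 MEM@4 WB@5
I1 ld r5 <- r5: IF@2 ID@3 stall=0 (-) EX@4 MEM@5 WB@6
I2 ld r2 <- r3: IF@3 ID@4 stall=1 (RAW on I0.r3 (WB@5)) EX@6 MEM@7 WB@8
I3 ld r5 <- r5: IF@4 ID@6 stall=0 (-) EX@7 MEM@8 WB@9
I4 add r4 <- r4,r4: IF@6 ID@7 stall=0 (-) EX@8 MEM@9 WB@10

Answer: 10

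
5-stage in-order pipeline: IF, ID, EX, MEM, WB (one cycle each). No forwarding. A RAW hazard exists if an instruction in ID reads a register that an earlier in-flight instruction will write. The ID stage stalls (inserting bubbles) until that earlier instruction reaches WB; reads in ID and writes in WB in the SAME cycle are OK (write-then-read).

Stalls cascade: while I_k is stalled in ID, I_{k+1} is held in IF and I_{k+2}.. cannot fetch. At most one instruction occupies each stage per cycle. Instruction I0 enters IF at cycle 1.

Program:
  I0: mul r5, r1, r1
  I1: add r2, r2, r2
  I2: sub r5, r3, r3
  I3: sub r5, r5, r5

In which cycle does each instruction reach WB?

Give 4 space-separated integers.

I0 mul r5 <- r1,r1: IF@1 ID@2 stall=0 (-) EX@3 MEM@4 WB@5
I1 add r2 <- r2,r2: IF@2 ID@3 stall=0 (-) EX@4 MEM@5 WB@6
I2 sub r5 <- r3,r3: IF@3 ID@4 stall=0 (-) EX@5 MEM@6 WB@7
I3 sub r5 <- r5,r5: IF@4 ID@5 stall=2 (RAW on I2.r5 (WB@7)) EX@8 MEM@9 WB@10

Answer: 5 6 7 10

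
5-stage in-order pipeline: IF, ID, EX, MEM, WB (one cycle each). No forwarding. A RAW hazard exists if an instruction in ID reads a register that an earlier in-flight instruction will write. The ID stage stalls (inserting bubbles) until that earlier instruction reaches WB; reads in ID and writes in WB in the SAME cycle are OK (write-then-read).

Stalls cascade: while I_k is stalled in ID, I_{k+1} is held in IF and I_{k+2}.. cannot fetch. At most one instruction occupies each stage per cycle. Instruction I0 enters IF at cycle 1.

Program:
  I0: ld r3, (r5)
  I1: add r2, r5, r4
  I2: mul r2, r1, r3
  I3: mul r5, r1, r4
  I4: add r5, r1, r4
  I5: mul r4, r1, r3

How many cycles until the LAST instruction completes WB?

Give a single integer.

I0 ld r3 <- r5: IF@1 ID@2 stall=0 (-) EX@3 MEM@4 WB@5
I1 add r2 <- r5,r4: IF@2 ID@3 stall=0 (-) EX@4 MEM@5 WB@6
I2 mul r2 <- r1,r3: IF@3 ID@4 stall=1 (RAW on I0.r3 (WB@5)) EX@6 MEM@7 WB@8
I3 mul r5 <- r1,r4: IF@4 ID@6 stall=0 (-) EX@7 MEM@8 WB@9
I4 add r5 <- r1,r4: IF@6 ID@7 stall=0 (-) EX@8 MEM@9 WB@10
I5 mul r4 <- r1,r3: IF@7 ID@8 stall=0 (-) EX@9 MEM@10 WB@11

Answer: 11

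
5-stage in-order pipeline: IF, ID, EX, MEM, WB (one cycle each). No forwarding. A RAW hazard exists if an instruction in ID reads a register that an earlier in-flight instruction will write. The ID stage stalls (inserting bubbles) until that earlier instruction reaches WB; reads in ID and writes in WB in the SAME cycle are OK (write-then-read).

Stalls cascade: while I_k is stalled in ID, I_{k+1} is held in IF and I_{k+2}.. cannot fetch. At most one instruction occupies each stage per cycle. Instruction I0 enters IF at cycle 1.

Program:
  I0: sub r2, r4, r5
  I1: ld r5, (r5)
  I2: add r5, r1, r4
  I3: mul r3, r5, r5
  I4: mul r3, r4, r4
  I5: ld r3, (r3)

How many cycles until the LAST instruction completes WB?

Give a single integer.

I0 sub r2 <- r4,r5: IF@1 ID@2 stall=0 (-) EX@3 MEM@4 WB@5
I1 ld r5 <- r5: IF@2 ID@3 stall=0 (-) EX@4 MEM@5 WB@6
I2 add r5 <- r1,r4: IF@3 ID@4 stall=0 (-) EX@5 MEM@6 WB@7
I3 mul r3 <- r5,r5: IF@4 ID@5 stall=2 (RAW on I2.r5 (WB@7)) EX@8 MEM@9 WB@10
I4 mul r3 <- r4,r4: IF@5 ID@8 stall=0 (-) EX@9 MEM@10 WB@11
I5 ld r3 <- r3: IF@8 ID@9 stall=2 (RAW on I4.r3 (WB@11)) EX@12 MEM@13 WB@14

Answer: 14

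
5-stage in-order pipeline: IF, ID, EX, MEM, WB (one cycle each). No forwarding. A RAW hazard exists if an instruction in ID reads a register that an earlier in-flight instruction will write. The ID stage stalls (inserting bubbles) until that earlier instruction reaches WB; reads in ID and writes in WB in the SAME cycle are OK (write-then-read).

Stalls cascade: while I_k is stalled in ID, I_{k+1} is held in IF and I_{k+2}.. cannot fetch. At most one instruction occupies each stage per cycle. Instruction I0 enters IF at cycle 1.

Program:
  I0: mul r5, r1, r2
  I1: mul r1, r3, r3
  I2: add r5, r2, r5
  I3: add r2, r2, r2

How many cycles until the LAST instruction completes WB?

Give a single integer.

I0 mul r5 <- r1,r2: IF@1 ID@2 stall=0 (-) EX@3 MEM@4 WB@5
I1 mul r1 <- r3,r3: IF@2 ID@3 stall=0 (-) EX@4 MEM@5 WB@6
I2 add r5 <- r2,r5: IF@3 ID@4 stall=1 (RAW on I0.r5 (WB@5)) EX@6 MEM@7 WB@8
I3 add r2 <- r2,r2: IF@4 ID@6 stall=0 (-) EX@7 MEM@8 WB@9

Answer: 9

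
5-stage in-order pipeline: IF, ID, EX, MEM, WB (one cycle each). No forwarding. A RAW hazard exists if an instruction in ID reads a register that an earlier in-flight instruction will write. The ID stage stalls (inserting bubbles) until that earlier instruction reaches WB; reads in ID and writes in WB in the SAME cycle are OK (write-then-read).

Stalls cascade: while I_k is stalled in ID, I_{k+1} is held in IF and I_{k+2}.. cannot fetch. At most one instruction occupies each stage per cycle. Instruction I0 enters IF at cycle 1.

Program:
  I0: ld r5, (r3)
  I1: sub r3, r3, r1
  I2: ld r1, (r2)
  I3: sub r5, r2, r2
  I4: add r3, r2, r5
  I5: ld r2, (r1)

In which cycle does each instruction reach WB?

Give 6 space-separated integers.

Answer: 5 6 7 8 11 12

Derivation:
I0 ld r5 <- r3: IF@1 ID@2 stall=0 (-) EX@3 MEM@4 WB@5
I1 sub r3 <- r3,r1: IF@2 ID@3 stall=0 (-) EX@4 MEM@5 WB@6
I2 ld r1 <- r2: IF@3 ID@4 stall=0 (-) EX@5 MEM@6 WB@7
I3 sub r5 <- r2,r2: IF@4 ID@5 stall=0 (-) EX@6 MEM@7 WB@8
I4 add r3 <- r2,r5: IF@5 ID@6 stall=2 (RAW on I3.r5 (WB@8)) EX@9 MEM@10 WB@11
I5 ld r2 <- r1: IF@6 ID@9 stall=0 (-) EX@10 MEM@11 WB@12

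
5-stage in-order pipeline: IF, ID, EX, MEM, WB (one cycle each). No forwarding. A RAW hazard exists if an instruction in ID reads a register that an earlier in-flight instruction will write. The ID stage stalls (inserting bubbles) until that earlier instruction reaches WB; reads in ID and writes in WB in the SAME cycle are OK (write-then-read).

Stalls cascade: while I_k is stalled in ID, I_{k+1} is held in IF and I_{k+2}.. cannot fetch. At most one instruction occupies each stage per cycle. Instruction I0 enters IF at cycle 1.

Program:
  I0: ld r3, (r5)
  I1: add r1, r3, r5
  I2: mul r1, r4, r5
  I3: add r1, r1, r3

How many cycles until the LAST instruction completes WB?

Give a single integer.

I0 ld r3 <- r5: IF@1 ID@2 stall=0 (-) EX@3 MEM@4 WB@5
I1 add r1 <- r3,r5: IF@2 ID@3 stall=2 (RAW on I0.r3 (WB@5)) EX@6 MEM@7 WB@8
I2 mul r1 <- r4,r5: IF@3 ID@6 stall=0 (-) EX@7 MEM@8 WB@9
I3 add r1 <- r1,r3: IF@6 ID@7 stall=2 (RAW on I2.r1 (WB@9)) EX@10 MEM@11 WB@12

Answer: 12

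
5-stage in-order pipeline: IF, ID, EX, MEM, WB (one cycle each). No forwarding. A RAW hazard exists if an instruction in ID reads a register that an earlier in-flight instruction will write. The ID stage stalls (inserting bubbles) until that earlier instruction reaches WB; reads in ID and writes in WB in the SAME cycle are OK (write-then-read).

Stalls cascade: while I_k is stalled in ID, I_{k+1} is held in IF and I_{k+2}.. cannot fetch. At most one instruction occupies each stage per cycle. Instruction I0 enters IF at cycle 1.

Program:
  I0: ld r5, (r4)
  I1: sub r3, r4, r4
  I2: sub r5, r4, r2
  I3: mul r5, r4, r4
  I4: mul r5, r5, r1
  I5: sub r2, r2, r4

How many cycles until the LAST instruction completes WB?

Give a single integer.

I0 ld r5 <- r4: IF@1 ID@2 stall=0 (-) EX@3 MEM@4 WB@5
I1 sub r3 <- r4,r4: IF@2 ID@3 stall=0 (-) EX@4 MEM@5 WB@6
I2 sub r5 <- r4,r2: IF@3 ID@4 stall=0 (-) EX@5 MEM@6 WB@7
I3 mul r5 <- r4,r4: IF@4 ID@5 stall=0 (-) EX@6 MEM@7 WB@8
I4 mul r5 <- r5,r1: IF@5 ID@6 stall=2 (RAW on I3.r5 (WB@8)) EX@9 MEM@10 WB@11
I5 sub r2 <- r2,r4: IF@6 ID@9 stall=0 (-) EX@10 MEM@11 WB@12

Answer: 12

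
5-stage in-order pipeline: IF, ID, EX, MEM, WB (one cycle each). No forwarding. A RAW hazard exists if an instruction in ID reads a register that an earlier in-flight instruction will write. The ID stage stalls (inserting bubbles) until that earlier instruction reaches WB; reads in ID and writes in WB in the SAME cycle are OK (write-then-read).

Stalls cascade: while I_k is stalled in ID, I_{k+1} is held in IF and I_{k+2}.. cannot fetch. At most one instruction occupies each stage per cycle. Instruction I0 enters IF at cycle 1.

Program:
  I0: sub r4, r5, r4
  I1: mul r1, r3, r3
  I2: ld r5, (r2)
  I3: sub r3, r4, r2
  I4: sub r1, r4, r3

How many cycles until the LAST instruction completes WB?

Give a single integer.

I0 sub r4 <- r5,r4: IF@1 ID@2 stall=0 (-) EX@3 MEM@4 WB@5
I1 mul r1 <- r3,r3: IF@2 ID@3 stall=0 (-) EX@4 MEM@5 WB@6
I2 ld r5 <- r2: IF@3 ID@4 stall=0 (-) EX@5 MEM@6 WB@7
I3 sub r3 <- r4,r2: IF@4 ID@5 stall=0 (-) EX@6 MEM@7 WB@8
I4 sub r1 <- r4,r3: IF@5 ID@6 stall=2 (RAW on I3.r3 (WB@8)) EX@9 MEM@10 WB@11

Answer: 11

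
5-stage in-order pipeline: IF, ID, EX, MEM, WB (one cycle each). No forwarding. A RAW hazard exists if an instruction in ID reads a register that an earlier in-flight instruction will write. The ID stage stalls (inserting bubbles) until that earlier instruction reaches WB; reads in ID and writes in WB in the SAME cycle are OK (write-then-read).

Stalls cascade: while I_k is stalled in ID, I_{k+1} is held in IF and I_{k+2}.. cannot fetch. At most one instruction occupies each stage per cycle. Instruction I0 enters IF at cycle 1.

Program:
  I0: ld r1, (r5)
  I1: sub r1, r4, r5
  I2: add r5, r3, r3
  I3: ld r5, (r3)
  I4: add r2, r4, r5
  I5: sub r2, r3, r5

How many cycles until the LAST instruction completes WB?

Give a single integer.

I0 ld r1 <- r5: IF@1 ID@2 stall=0 (-) EX@3 MEM@4 WB@5
I1 sub r1 <- r4,r5: IF@2 ID@3 stall=0 (-) EX@4 MEM@5 WB@6
I2 add r5 <- r3,r3: IF@3 ID@4 stall=0 (-) EX@5 MEM@6 WB@7
I3 ld r5 <- r3: IF@4 ID@5 stall=0 (-) EX@6 MEM@7 WB@8
I4 add r2 <- r4,r5: IF@5 ID@6 stall=2 (RAW on I3.r5 (WB@8)) EX@9 MEM@10 WB@11
I5 sub r2 <- r3,r5: IF@6 ID@9 stall=0 (-) EX@10 MEM@11 WB@12

Answer: 12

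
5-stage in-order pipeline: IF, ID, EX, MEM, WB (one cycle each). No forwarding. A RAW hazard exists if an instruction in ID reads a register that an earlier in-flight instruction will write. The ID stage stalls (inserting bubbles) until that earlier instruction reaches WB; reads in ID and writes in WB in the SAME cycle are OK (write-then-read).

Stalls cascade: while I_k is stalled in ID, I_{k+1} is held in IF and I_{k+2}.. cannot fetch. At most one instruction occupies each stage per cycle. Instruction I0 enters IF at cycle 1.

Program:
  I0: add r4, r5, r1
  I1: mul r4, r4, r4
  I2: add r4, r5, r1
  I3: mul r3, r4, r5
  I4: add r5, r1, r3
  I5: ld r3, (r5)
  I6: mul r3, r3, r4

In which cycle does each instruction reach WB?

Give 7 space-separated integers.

Answer: 5 8 9 12 15 18 21

Derivation:
I0 add r4 <- r5,r1: IF@1 ID@2 stall=0 (-) EX@3 MEM@4 WB@5
I1 mul r4 <- r4,r4: IF@2 ID@3 stall=2 (RAW on I0.r4 (WB@5)) EX@6 MEM@7 WB@8
I2 add r4 <- r5,r1: IF@3 ID@6 stall=0 (-) EX@7 MEM@8 WB@9
I3 mul r3 <- r4,r5: IF@6 ID@7 stall=2 (RAW on I2.r4 (WB@9)) EX@10 MEM@11 WB@12
I4 add r5 <- r1,r3: IF@7 ID@10 stall=2 (RAW on I3.r3 (WB@12)) EX@13 MEM@14 WB@15
I5 ld r3 <- r5: IF@10 ID@13 stall=2 (RAW on I4.r5 (WB@15)) EX@16 MEM@17 WB@18
I6 mul r3 <- r3,r4: IF@13 ID@16 stall=2 (RAW on I5.r3 (WB@18)) EX@19 MEM@20 WB@21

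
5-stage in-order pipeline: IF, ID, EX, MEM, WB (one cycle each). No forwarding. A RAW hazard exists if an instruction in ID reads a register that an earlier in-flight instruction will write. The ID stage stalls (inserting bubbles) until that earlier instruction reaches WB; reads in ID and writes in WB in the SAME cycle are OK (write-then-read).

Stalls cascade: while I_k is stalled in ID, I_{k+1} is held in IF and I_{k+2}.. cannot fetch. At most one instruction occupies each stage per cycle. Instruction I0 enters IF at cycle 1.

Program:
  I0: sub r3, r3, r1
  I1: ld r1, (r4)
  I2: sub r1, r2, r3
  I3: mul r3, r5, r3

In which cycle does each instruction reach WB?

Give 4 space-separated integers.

I0 sub r3 <- r3,r1: IF@1 ID@2 stall=0 (-) EX@3 MEM@4 WB@5
I1 ld r1 <- r4: IF@2 ID@3 stall=0 (-) EX@4 MEM@5 WB@6
I2 sub r1 <- r2,r3: IF@3 ID@4 stall=1 (RAW on I0.r3 (WB@5)) EX@6 MEM@7 WB@8
I3 mul r3 <- r5,r3: IF@4 ID@6 stall=0 (-) EX@7 MEM@8 WB@9

Answer: 5 6 8 9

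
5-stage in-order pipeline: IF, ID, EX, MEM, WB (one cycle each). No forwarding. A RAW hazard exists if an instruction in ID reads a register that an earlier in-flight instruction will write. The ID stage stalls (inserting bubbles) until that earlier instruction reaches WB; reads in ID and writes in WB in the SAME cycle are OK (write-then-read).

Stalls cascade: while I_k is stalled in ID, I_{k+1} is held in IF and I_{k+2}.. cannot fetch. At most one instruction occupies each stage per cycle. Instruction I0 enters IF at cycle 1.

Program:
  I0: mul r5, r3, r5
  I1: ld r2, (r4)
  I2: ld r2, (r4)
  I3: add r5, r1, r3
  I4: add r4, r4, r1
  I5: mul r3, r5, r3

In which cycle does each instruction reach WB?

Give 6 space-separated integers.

Answer: 5 6 7 8 9 11

Derivation:
I0 mul r5 <- r3,r5: IF@1 ID@2 stall=0 (-) EX@3 MEM@4 WB@5
I1 ld r2 <- r4: IF@2 ID@3 stall=0 (-) EX@4 MEM@5 WB@6
I2 ld r2 <- r4: IF@3 ID@4 stall=0 (-) EX@5 MEM@6 WB@7
I3 add r5 <- r1,r3: IF@4 ID@5 stall=0 (-) EX@6 MEM@7 WB@8
I4 add r4 <- r4,r1: IF@5 ID@6 stall=0 (-) EX@7 MEM@8 WB@9
I5 mul r3 <- r5,r3: IF@6 ID@7 stall=1 (RAW on I3.r5 (WB@8)) EX@9 MEM@10 WB@11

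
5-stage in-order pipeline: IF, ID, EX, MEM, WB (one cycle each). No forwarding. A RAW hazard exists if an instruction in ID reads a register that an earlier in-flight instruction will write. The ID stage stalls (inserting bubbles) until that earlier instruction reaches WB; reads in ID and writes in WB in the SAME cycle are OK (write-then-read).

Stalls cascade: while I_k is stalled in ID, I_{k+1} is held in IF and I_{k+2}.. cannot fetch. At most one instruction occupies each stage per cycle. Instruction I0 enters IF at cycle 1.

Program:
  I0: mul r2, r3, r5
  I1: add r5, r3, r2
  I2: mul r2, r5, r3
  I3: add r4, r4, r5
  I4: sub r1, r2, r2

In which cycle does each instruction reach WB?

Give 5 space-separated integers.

I0 mul r2 <- r3,r5: IF@1 ID@2 stall=0 (-) EX@3 MEM@4 WB@5
I1 add r5 <- r3,r2: IF@2 ID@3 stall=2 (RAW on I0.r2 (WB@5)) EX@6 MEM@7 WB@8
I2 mul r2 <- r5,r3: IF@3 ID@6 stall=2 (RAW on I1.r5 (WB@8)) EX@9 MEM@10 WB@11
I3 add r4 <- r4,r5: IF@6 ID@9 stall=0 (-) EX@10 MEM@11 WB@12
I4 sub r1 <- r2,r2: IF@9 ID@10 stall=1 (RAW on I2.r2 (WB@11)) EX@12 MEM@13 WB@14

Answer: 5 8 11 12 14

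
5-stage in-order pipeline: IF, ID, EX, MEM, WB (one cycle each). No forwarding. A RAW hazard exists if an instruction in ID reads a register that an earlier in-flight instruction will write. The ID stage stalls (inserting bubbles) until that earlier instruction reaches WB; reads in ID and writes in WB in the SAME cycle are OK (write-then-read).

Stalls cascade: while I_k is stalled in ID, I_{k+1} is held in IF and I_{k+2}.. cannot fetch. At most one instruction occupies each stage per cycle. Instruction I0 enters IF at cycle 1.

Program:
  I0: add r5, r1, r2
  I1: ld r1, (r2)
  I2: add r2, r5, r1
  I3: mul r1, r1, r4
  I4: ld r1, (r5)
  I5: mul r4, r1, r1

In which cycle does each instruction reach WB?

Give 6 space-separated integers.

I0 add r5 <- r1,r2: IF@1 ID@2 stall=0 (-) EX@3 MEM@4 WB@5
I1 ld r1 <- r2: IF@2 ID@3 stall=0 (-) EX@4 MEM@5 WB@6
I2 add r2 <- r5,r1: IF@3 ID@4 stall=2 (RAW on I1.r1 (WB@6)) EX@7 MEM@8 WB@9
I3 mul r1 <- r1,r4: IF@4 ID@7 stall=0 (-) EX@8 MEM@9 WB@10
I4 ld r1 <- r5: IF@7 ID@8 stall=0 (-) EX@9 MEM@10 WB@11
I5 mul r4 <- r1,r1: IF@8 ID@9 stall=2 (RAW on I4.r1 (WB@11)) EX@12 MEM@13 WB@14

Answer: 5 6 9 10 11 14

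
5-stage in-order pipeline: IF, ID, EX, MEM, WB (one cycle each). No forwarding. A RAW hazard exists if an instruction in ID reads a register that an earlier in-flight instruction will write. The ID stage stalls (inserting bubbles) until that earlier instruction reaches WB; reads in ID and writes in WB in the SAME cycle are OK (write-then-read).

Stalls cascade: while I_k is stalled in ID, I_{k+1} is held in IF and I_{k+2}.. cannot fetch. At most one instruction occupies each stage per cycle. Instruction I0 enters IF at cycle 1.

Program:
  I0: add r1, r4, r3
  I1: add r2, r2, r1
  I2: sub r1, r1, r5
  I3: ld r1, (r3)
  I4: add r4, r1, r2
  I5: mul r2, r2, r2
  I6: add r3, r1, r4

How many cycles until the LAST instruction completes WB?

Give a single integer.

Answer: 16

Derivation:
I0 add r1 <- r4,r3: IF@1 ID@2 stall=0 (-) EX@3 MEM@4 WB@5
I1 add r2 <- r2,r1: IF@2 ID@3 stall=2 (RAW on I0.r1 (WB@5)) EX@6 MEM@7 WB@8
I2 sub r1 <- r1,r5: IF@3 ID@6 stall=0 (-) EX@7 MEM@8 WB@9
I3 ld r1 <- r3: IF@6 ID@7 stall=0 (-) EX@8 MEM@9 WB@10
I4 add r4 <- r1,r2: IF@7 ID@8 stall=2 (RAW on I3.r1 (WB@10)) EX@11 MEM@12 WB@13
I5 mul r2 <- r2,r2: IF@8 ID@11 stall=0 (-) EX@12 MEM@13 WB@14
I6 add r3 <- r1,r4: IF@11 ID@12 stall=1 (RAW on I4.r4 (WB@13)) EX@14 MEM@15 WB@16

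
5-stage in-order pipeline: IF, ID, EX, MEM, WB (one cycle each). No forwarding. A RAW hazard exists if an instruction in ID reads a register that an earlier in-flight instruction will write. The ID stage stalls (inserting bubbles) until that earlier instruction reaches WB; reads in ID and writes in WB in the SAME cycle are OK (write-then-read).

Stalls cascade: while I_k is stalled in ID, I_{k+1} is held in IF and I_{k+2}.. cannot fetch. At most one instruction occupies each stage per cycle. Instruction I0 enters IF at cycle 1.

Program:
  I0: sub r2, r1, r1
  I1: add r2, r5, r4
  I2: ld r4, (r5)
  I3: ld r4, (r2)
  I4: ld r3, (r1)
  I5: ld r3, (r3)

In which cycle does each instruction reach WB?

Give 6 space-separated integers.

Answer: 5 6 7 9 10 13

Derivation:
I0 sub r2 <- r1,r1: IF@1 ID@2 stall=0 (-) EX@3 MEM@4 WB@5
I1 add r2 <- r5,r4: IF@2 ID@3 stall=0 (-) EX@4 MEM@5 WB@6
I2 ld r4 <- r5: IF@3 ID@4 stall=0 (-) EX@5 MEM@6 WB@7
I3 ld r4 <- r2: IF@4 ID@5 stall=1 (RAW on I1.r2 (WB@6)) EX@7 MEM@8 WB@9
I4 ld r3 <- r1: IF@5 ID@7 stall=0 (-) EX@8 MEM@9 WB@10
I5 ld r3 <- r3: IF@7 ID@8 stall=2 (RAW on I4.r3 (WB@10)) EX@11 MEM@12 WB@13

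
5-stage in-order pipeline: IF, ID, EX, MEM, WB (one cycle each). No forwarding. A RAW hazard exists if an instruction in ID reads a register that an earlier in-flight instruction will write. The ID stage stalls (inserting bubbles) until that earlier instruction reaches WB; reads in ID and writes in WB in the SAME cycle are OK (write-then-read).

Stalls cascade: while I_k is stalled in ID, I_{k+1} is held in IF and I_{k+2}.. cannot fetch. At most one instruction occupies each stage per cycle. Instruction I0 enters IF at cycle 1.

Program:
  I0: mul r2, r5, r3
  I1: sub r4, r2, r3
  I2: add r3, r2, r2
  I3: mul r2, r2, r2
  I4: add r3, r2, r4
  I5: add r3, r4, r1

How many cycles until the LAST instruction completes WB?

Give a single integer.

I0 mul r2 <- r5,r3: IF@1 ID@2 stall=0 (-) EX@3 MEM@4 WB@5
I1 sub r4 <- r2,r3: IF@2 ID@3 stall=2 (RAW on I0.r2 (WB@5)) EX@6 MEM@7 WB@8
I2 add r3 <- r2,r2: IF@3 ID@6 stall=0 (-) EX@7 MEM@8 WB@9
I3 mul r2 <- r2,r2: IF@6 ID@7 stall=0 (-) EX@8 MEM@9 WB@10
I4 add r3 <- r2,r4: IF@7 ID@8 stall=2 (RAW on I3.r2 (WB@10)) EX@11 MEM@12 WB@13
I5 add r3 <- r4,r1: IF@8 ID@11 stall=0 (-) EX@12 MEM@13 WB@14

Answer: 14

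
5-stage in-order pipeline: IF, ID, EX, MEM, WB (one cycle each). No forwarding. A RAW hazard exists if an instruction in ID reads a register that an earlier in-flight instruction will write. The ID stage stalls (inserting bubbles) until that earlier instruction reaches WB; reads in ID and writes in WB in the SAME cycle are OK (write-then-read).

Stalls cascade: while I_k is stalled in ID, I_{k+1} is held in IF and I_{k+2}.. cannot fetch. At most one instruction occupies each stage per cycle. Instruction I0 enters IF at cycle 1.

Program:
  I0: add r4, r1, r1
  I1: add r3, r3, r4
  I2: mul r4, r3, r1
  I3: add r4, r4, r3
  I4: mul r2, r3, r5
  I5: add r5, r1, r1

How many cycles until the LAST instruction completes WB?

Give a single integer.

Answer: 16

Derivation:
I0 add r4 <- r1,r1: IF@1 ID@2 stall=0 (-) EX@3 MEM@4 WB@5
I1 add r3 <- r3,r4: IF@2 ID@3 stall=2 (RAW on I0.r4 (WB@5)) EX@6 MEM@7 WB@8
I2 mul r4 <- r3,r1: IF@3 ID@6 stall=2 (RAW on I1.r3 (WB@8)) EX@9 MEM@10 WB@11
I3 add r4 <- r4,r3: IF@6 ID@9 stall=2 (RAW on I2.r4 (WB@11)) EX@12 MEM@13 WB@14
I4 mul r2 <- r3,r5: IF@9 ID@12 stall=0 (-) EX@13 MEM@14 WB@15
I5 add r5 <- r1,r1: IF@12 ID@13 stall=0 (-) EX@14 MEM@15 WB@16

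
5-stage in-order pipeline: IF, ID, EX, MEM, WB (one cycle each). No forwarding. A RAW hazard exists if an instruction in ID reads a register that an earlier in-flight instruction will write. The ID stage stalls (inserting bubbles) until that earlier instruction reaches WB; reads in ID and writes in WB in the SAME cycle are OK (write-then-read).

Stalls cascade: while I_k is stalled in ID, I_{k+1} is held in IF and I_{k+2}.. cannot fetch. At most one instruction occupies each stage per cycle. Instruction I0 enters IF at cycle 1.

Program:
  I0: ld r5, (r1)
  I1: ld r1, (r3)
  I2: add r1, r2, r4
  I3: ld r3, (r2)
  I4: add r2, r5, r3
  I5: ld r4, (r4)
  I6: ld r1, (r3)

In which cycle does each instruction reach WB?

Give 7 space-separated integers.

I0 ld r5 <- r1: IF@1 ID@2 stall=0 (-) EX@3 MEM@4 WB@5
I1 ld r1 <- r3: IF@2 ID@3 stall=0 (-) EX@4 MEM@5 WB@6
I2 add r1 <- r2,r4: IF@3 ID@4 stall=0 (-) EX@5 MEM@6 WB@7
I3 ld r3 <- r2: IF@4 ID@5 stall=0 (-) EX@6 MEM@7 WB@8
I4 add r2 <- r5,r3: IF@5 ID@6 stall=2 (RAW on I3.r3 (WB@8)) EX@9 MEM@10 WB@11
I5 ld r4 <- r4: IF@6 ID@9 stall=0 (-) EX@10 MEM@11 WB@12
I6 ld r1 <- r3: IF@9 ID@10 stall=0 (-) EX@11 MEM@12 WB@13

Answer: 5 6 7 8 11 12 13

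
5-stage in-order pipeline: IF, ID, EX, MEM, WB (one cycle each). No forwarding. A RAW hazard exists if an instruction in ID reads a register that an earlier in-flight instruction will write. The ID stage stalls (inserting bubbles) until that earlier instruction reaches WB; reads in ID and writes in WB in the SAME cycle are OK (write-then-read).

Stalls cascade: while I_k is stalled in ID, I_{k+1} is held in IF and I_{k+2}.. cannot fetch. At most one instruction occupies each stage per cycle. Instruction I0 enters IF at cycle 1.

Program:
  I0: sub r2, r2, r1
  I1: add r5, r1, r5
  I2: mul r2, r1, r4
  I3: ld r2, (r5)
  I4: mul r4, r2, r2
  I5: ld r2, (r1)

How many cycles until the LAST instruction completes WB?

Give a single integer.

I0 sub r2 <- r2,r1: IF@1 ID@2 stall=0 (-) EX@3 MEM@4 WB@5
I1 add r5 <- r1,r5: IF@2 ID@3 stall=0 (-) EX@4 MEM@5 WB@6
I2 mul r2 <- r1,r4: IF@3 ID@4 stall=0 (-) EX@5 MEM@6 WB@7
I3 ld r2 <- r5: IF@4 ID@5 stall=1 (RAW on I1.r5 (WB@6)) EX@7 MEM@8 WB@9
I4 mul r4 <- r2,r2: IF@5 ID@7 stall=2 (RAW on I3.r2 (WB@9)) EX@10 MEM@11 WB@12
I5 ld r2 <- r1: IF@7 ID@10 stall=0 (-) EX@11 MEM@12 WB@13

Answer: 13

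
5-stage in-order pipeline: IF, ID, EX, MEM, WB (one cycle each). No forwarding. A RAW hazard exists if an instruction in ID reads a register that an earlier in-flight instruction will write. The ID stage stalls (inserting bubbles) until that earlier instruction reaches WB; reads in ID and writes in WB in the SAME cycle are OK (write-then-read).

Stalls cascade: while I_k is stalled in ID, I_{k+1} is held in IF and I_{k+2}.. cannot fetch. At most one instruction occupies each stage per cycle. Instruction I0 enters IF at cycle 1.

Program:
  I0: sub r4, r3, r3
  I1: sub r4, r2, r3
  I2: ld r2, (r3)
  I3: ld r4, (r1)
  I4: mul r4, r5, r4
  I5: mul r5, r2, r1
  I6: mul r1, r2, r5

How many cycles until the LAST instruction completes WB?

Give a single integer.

I0 sub r4 <- r3,r3: IF@1 ID@2 stall=0 (-) EX@3 MEM@4 WB@5
I1 sub r4 <- r2,r3: IF@2 ID@3 stall=0 (-) EX@4 MEM@5 WB@6
I2 ld r2 <- r3: IF@3 ID@4 stall=0 (-) EX@5 MEM@6 WB@7
I3 ld r4 <- r1: IF@4 ID@5 stall=0 (-) EX@6 MEM@7 WB@8
I4 mul r4 <- r5,r4: IF@5 ID@6 stall=2 (RAW on I3.r4 (WB@8)) EX@9 MEM@10 WB@11
I5 mul r5 <- r2,r1: IF@6 ID@9 stall=0 (-) EX@10 MEM@11 WB@12
I6 mul r1 <- r2,r5: IF@9 ID@10 stall=2 (RAW on I5.r5 (WB@12)) EX@13 MEM@14 WB@15

Answer: 15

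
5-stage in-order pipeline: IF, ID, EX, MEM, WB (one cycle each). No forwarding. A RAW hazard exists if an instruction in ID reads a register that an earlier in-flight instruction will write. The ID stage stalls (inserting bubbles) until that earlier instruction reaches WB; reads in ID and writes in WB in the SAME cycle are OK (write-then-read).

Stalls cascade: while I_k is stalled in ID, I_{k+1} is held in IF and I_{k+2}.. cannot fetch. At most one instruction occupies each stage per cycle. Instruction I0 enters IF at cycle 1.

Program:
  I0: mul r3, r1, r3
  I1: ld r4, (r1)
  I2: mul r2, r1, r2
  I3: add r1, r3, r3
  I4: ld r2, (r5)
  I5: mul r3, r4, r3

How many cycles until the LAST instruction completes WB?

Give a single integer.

Answer: 10

Derivation:
I0 mul r3 <- r1,r3: IF@1 ID@2 stall=0 (-) EX@3 MEM@4 WB@5
I1 ld r4 <- r1: IF@2 ID@3 stall=0 (-) EX@4 MEM@5 WB@6
I2 mul r2 <- r1,r2: IF@3 ID@4 stall=0 (-) EX@5 MEM@6 WB@7
I3 add r1 <- r3,r3: IF@4 ID@5 stall=0 (-) EX@6 MEM@7 WB@8
I4 ld r2 <- r5: IF@5 ID@6 stall=0 (-) EX@7 MEM@8 WB@9
I5 mul r3 <- r4,r3: IF@6 ID@7 stall=0 (-) EX@8 MEM@9 WB@10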